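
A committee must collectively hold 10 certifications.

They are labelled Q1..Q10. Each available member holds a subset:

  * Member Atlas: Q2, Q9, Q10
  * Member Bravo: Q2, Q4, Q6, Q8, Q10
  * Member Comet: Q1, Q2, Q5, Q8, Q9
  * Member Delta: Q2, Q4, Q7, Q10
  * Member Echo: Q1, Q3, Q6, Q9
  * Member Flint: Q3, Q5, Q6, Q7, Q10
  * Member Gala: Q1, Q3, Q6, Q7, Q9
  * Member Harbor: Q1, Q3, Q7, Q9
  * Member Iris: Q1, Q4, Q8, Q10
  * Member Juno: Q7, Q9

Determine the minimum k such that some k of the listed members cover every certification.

Take {Bravo, Comet, Flint}. Their union is {Q1, Q2, Q3, Q4, Q5, Q6, Q7, Q8, Q9, Q10}, which is all 10 certifications.
No 2 of the 10 members cover everything (all 45 combinations miss at least one certification), so 3 is optimal.

3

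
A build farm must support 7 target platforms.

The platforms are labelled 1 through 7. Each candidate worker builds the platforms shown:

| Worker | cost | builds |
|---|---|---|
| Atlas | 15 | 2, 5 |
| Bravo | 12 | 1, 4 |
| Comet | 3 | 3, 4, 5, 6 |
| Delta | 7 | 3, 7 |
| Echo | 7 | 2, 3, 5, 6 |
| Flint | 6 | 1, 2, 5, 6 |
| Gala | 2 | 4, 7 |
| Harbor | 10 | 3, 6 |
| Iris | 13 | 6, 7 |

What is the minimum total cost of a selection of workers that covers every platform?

11

Comet, Flint, Gala together cover every platform (Comet ∪ Flint ∪ Gala = {1, 2, 3, 4, 5, 6, 7}); total cost 3 + 6 + 2 = 11.
No covering selection has total cost below 11.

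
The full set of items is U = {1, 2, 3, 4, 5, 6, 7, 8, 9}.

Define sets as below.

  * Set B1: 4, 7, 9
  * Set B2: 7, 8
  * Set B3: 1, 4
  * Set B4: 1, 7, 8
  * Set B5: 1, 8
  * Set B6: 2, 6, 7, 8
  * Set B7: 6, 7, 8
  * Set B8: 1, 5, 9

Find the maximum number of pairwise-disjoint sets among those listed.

B1, B5 are pairwise disjoint (B1={4,7,9}; B5={1,8}).
Every remaining set overlaps one of these, and no 3 of the listed sets are pairwise disjoint, so 2 is the maximum.

2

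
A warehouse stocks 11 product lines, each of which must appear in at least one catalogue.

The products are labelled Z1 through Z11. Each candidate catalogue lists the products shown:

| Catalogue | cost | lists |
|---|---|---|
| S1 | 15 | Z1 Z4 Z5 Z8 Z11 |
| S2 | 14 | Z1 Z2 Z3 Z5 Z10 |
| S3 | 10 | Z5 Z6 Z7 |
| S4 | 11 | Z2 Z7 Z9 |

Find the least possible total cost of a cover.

50

S1, S2, S3, S4 together cover every product (S1 ∪ S2 ∪ S3 ∪ S4 = {Z1, Z2, Z3, Z4, Z5, Z6, Z7, Z8, Z9, Z10, Z11}); total cost 15 + 14 + 10 + 11 = 50.
No covering selection has total cost below 50.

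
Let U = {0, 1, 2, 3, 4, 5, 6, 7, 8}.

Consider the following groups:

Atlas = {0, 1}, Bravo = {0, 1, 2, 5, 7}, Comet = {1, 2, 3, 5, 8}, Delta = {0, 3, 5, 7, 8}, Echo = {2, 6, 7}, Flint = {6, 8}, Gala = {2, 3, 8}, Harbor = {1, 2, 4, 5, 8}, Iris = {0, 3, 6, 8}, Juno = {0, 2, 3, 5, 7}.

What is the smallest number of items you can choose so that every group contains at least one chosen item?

3

H = {1, 2, 8} meets every group (each contains at least one member of H), and |H| = 3.
No choice of 2 items meets every group, so 3 is the minimum.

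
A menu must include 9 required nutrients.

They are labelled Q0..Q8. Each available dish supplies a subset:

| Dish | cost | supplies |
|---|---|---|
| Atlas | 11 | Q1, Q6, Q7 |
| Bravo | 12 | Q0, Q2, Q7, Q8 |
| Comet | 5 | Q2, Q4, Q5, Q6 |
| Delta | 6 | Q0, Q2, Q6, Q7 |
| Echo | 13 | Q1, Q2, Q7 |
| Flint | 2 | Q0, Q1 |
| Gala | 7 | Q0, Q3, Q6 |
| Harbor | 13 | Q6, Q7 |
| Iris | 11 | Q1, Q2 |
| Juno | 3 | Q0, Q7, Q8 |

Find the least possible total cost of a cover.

Comet, Flint, Gala, Juno together cover every nutrient (Comet ∪ Flint ∪ Gala ∪ Juno = {Q0, Q1, Q2, Q3, Q4, Q5, Q6, Q7, Q8}); total cost 5 + 2 + 7 + 3 = 17.
No covering selection has total cost below 17.

17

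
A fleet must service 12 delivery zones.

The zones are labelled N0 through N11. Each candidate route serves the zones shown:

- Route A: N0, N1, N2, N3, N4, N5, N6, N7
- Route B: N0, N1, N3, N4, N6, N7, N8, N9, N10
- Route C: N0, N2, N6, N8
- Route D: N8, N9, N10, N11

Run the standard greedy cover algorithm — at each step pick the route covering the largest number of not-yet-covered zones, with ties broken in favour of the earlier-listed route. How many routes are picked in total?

3

Greedy: pick B (covers 9 new) → pick A (covers 2 new) → pick D (covers 1 new). Total picks: 3.
(The true minimum cover uses only 2 routes, so greedy is not optimal here.)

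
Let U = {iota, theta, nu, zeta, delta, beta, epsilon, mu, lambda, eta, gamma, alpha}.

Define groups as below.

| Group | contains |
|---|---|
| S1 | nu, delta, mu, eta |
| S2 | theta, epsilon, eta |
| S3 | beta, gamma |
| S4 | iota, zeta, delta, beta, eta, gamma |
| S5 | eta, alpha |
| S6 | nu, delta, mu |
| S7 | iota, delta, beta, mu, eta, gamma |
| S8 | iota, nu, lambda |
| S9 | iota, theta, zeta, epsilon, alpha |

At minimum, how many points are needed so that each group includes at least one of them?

The 4 points {nu, eta, gamma, alpha} hit every group.
No choice of 3 points meets every group, so 4 is the minimum.

4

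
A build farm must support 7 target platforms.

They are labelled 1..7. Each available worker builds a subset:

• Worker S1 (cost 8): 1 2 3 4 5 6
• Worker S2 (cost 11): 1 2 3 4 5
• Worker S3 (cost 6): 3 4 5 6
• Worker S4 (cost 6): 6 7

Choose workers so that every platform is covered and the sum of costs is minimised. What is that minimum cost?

S1, S4 together cover every platform (S1 ∪ S4 = {1, 2, 3, 4, 5, 6, 7}); total cost 8 + 6 = 14.
No covering selection has total cost below 14.

14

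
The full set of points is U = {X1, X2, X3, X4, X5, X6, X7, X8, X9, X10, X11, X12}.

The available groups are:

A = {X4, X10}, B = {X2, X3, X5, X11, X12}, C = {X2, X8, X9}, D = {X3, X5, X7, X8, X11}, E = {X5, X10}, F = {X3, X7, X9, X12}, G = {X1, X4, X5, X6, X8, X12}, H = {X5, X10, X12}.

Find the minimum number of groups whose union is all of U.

4

Take {C, D, G, H}. Their union is {X1, X2, X3, X4, X5, X6, X7, X8, X9, X10, X11, X12}, which is all 12 points.
No 3 of the 8 groups cover everything (all 56 combinations miss at least one point), so 4 is optimal.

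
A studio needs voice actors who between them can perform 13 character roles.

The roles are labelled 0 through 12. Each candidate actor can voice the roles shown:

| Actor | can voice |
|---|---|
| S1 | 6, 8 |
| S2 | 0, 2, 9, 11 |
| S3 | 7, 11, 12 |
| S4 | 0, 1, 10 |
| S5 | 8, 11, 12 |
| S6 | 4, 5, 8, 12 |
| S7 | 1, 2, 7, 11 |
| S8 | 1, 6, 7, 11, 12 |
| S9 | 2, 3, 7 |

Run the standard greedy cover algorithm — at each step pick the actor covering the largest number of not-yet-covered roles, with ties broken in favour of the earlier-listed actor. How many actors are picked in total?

5

Greedy: pick S8 (covers 5 new) → pick S2 (covers 3 new) → pick S6 (covers 3 new) → pick S4 (covers 1 new) → pick S9 (covers 1 new). Total picks: 5.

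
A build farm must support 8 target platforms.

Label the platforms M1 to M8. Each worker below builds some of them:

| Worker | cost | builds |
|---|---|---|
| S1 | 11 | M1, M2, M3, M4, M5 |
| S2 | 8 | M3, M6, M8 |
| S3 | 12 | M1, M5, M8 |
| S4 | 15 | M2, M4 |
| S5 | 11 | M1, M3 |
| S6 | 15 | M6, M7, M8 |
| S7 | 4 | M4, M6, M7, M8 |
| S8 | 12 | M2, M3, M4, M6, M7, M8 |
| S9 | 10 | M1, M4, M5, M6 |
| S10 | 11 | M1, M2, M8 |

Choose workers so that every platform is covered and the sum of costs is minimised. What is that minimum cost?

15

S1, S7 together cover every platform (S1 ∪ S7 = {M1, M2, M3, M4, M5, M6, M7, M8}); total cost 11 + 4 = 15.
No covering selection has total cost below 15.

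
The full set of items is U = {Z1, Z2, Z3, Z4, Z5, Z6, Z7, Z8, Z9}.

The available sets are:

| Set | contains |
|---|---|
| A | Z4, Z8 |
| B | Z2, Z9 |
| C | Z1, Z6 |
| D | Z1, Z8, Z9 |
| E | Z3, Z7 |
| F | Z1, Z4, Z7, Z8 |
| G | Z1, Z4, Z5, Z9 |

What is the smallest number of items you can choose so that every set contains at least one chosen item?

Take H = {Z3, Z4, Z6, Z9}. Each listed set contains at least one of these, so H is a hitting set of size 4.
The sets A, B, C, E are pairwise disjoint, so any hitting set needs a separate item for each — at least 4. Hence 4 is optimal.

4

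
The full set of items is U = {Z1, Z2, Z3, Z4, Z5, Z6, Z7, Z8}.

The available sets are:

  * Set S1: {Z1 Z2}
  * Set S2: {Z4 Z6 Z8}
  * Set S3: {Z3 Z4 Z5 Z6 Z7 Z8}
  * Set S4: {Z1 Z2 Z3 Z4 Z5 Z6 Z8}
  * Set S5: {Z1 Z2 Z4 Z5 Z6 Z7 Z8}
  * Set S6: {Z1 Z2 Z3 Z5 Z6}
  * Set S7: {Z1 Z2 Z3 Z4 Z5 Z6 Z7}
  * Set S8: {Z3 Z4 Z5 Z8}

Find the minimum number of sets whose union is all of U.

2

S4 and S5 cover everything between them: the union {Z1, Z2, Z3, Z4, Z5, Z6, Z7, Z8} is all of U.
No single set has all 8 items (the largest, S4, has 7), so 2 is optimal.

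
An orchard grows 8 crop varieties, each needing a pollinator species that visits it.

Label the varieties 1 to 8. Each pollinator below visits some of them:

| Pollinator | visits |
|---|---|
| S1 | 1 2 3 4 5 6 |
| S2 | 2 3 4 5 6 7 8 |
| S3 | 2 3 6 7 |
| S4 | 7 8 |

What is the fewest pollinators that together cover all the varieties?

Take {S1, S2}. Their union is {1, 2, 3, 4, 5, 6, 7, 8}, which is all 8 varieties.
No single pollinator has all 8 varieties (the largest, S2, has 7), so 2 is optimal.

2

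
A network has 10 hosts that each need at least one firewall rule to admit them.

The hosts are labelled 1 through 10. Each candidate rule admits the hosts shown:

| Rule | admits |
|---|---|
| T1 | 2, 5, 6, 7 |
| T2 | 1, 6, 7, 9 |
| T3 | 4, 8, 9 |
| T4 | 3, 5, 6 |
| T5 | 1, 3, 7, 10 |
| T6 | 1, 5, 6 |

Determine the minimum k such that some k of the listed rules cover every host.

T1 and T3 and T5 together: T1 ∪ T3 ∪ T5 = {1, 2, 3, 4, 5, 6, 7, 8, 9, 10} — every host is covered.
Each rule has at most 4 hosts, and 2·4 = 8 < 10 — so at least 3 rules are needed, and 3 is optimal.

3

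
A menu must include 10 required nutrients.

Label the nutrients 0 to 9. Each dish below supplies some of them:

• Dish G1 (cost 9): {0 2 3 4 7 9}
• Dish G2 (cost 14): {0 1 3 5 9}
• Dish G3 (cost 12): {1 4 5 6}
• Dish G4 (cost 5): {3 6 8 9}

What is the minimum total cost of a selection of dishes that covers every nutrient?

G1, G3, G4 together cover every nutrient (G1 ∪ G3 ∪ G4 = {0, 1, 2, 3, 4, 5, 6, 7, 8, 9}); total cost 9 + 12 + 5 = 26.
No covering selection has total cost below 26.

26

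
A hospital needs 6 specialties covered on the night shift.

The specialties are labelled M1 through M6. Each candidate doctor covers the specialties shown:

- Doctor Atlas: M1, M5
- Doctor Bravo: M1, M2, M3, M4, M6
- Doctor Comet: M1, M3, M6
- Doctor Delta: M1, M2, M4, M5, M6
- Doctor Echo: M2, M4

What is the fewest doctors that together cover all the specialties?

Atlas and Bravo together: Atlas ∪ Bravo = {M1, M2, M3, M4, M5, M6} — every specialty is covered.
No single doctor has all 6 specialties (the largest, Bravo, has 5), so 2 is optimal.

2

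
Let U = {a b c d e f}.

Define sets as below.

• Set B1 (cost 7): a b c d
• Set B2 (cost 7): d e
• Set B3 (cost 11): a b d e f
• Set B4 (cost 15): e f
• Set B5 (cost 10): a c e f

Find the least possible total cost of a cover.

17

B1, B5 together cover every element (B1 ∪ B5 = {a, b, c, d, e, f}); total cost 7 + 10 = 17.
No covering selection has total cost below 17.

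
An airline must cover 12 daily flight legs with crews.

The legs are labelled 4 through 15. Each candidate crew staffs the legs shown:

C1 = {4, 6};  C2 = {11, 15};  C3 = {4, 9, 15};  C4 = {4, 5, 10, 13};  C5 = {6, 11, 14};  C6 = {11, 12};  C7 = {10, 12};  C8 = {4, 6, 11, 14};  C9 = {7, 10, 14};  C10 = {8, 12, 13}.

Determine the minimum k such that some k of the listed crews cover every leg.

5

Take {C3, C4, C8, C9, C10}. Their union is {4, 5, 6, 7, 8, 9, 10, 11, 12, 13, 14, 15}, which is all 12 legs.
No 4 of the 10 crews cover everything (all 210 combinations miss at least one leg), so 5 is optimal.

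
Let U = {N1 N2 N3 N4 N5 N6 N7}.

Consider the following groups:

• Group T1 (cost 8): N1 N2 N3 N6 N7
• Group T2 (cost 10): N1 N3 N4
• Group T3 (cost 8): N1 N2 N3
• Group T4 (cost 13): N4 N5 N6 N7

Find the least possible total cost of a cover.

T1, T4 together cover every item (T1 ∪ T4 = {N1, N2, N3, N4, N5, N6, N7}); total cost 8 + 13 = 21.
No covering selection has total cost below 21.

21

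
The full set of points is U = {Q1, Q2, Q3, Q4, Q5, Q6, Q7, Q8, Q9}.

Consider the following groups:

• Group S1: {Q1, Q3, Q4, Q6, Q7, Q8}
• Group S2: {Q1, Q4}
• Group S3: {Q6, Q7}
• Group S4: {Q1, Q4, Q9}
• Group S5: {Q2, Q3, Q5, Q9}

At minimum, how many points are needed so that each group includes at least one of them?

3

Take H = {Q1, Q2, Q6}. Each listed group contains at least one of these, so H is a hitting set of size 3.
The groups S2, S3, S5 are pairwise disjoint, so any hitting set needs a separate point for each — at least 3. Hence 3 is optimal.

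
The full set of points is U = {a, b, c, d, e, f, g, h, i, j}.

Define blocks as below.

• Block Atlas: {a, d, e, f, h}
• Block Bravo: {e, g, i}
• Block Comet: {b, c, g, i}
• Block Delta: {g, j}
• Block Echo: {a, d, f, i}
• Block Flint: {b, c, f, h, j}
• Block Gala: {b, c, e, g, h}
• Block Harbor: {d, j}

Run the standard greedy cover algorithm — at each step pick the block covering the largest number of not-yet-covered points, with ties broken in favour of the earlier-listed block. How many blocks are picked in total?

3

Greedy: pick Atlas (covers 5 new) → pick Comet (covers 4 new) → pick Delta (covers 1 new). Total picks: 3.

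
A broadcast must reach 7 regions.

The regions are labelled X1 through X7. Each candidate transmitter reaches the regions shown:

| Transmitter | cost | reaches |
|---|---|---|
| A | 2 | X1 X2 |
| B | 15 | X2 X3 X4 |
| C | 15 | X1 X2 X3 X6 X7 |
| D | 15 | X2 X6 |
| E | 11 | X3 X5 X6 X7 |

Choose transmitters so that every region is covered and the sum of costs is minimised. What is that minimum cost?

28

A, B, E together cover every region (A ∪ B ∪ E = {X1, X2, X3, X4, X5, X6, X7}); total cost 2 + 15 + 11 = 28.
No covering selection has total cost below 28.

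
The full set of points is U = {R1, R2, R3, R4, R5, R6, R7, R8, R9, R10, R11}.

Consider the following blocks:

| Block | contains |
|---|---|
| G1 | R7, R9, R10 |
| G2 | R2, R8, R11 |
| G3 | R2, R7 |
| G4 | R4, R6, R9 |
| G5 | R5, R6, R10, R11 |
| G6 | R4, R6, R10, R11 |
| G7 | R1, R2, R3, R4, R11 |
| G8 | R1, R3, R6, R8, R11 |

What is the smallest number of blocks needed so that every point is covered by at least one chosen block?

G1, G2, G5, and G7 cover everything between them: the union {R1, R2, R3, R4, R5, R6, R7, R8, R9, R10, R11} is all of U.
No 3 of the 8 blocks cover everything (all 56 combinations miss at least one point), so 4 is optimal.

4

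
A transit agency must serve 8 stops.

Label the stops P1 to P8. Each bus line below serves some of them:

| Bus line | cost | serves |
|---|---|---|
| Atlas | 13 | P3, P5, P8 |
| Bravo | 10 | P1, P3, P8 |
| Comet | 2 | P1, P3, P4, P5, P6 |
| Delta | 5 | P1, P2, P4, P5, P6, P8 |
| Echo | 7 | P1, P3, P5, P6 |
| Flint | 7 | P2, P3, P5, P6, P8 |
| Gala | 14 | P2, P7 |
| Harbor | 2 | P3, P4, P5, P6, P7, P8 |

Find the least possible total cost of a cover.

7

Delta, Harbor together cover every stop (Delta ∪ Harbor = {P1, P2, P3, P4, P5, P6, P7, P8}); total cost 5 + 2 = 7.
The greedy pick Harbor, Comet, Delta costs 9; no covering selection beats 7.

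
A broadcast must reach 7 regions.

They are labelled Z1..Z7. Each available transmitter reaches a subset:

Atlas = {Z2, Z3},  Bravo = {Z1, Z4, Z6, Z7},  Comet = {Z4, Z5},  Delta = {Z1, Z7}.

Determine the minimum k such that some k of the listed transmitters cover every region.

3

Atlas and Bravo and Comet together: Atlas ∪ Bravo ∪ Comet = {Z1, Z2, Z3, Z4, Z5, Z6, Z7} — every region is covered.
Only Atlas contains Z2, so Atlas is forced; the remaining 5 regions need at least 2 more transmitters (each remaining transmitter adds at most 4) — so at least 3 transmitters are needed, and 3 is optimal.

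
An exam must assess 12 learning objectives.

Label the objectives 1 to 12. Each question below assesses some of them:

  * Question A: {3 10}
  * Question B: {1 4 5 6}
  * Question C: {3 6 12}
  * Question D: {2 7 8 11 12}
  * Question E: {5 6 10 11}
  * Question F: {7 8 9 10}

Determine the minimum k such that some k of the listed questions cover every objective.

4

Take {A, B, D, F}. Their union is {1, 2, 3, 4, 5, 6, 7, 8, 9, 10, 11, 12}, which is all 12 objectives.
No 3 of the 6 questions cover everything (all 20 combinations miss at least one objective), so 4 is optimal.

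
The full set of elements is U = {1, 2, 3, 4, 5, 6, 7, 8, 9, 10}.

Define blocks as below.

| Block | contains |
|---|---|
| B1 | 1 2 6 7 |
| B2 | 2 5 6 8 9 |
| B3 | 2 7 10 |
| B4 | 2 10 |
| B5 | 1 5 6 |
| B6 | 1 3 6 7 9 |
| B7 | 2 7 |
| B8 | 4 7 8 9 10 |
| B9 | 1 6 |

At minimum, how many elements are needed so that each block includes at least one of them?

The 3 elements {6, 7, 10} hit every block.
No choice of 2 elements meets every block, so 3 is the minimum.

3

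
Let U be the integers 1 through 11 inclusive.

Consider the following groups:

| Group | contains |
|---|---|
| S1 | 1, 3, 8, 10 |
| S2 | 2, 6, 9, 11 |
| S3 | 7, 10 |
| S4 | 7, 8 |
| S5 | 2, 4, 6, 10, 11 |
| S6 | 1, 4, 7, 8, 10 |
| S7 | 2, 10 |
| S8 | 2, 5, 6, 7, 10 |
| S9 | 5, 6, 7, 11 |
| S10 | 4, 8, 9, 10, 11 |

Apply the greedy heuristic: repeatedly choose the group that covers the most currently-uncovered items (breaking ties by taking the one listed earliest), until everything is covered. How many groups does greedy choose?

Greedy: pick S5 (covers 5 new) → pick S1 (covers 3 new) → pick S8 (covers 2 new) → pick S2 (covers 1 new). Total picks: 4.
(The true minimum cover uses only 3 groups, so greedy is not optimal here.)

4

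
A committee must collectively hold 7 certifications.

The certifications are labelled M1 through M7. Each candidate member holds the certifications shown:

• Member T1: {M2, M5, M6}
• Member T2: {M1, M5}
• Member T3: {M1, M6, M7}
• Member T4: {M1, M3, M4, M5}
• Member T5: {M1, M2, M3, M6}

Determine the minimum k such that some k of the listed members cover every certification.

T3 and T4 and T5 together: T3 ∪ T4 ∪ T5 = {M1, M2, M3, M4, M5, M6, M7} — every certification is covered.
Only T4 contains M4, so T4 is forced; the remaining 3 certifications need at least 2 more members (each remaining member adds at most 2) — so at least 3 members are needed, and 3 is optimal.

3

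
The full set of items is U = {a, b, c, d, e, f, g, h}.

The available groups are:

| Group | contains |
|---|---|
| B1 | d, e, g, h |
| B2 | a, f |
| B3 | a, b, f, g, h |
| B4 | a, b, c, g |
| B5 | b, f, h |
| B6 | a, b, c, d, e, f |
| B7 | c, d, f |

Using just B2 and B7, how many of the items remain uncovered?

Union of B2, B7 = {a, c, d, f}.
Not covered: b, e, g, h — 4 items.

4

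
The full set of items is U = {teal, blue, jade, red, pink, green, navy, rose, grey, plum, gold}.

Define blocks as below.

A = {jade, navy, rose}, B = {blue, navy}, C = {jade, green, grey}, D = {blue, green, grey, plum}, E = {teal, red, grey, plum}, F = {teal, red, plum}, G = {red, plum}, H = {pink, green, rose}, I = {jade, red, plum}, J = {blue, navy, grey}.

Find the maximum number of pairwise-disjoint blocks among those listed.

H, I, J are pairwise disjoint (H={pink,green,rose}; I={jade,red,plum}; J={blue,navy,grey}).
Every remaining block overlaps one of these, and no 4 of the listed blocks are pairwise disjoint, so 3 is the maximum.

3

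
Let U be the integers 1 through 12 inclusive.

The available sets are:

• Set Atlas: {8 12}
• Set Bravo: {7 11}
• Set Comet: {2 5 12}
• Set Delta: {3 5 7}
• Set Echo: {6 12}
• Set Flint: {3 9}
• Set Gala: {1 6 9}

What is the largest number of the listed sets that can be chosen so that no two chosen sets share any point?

Atlas, Delta, Gala are pairwise disjoint (Atlas={8,12}; Delta={3,5,7}; Gala={1,6,9}).
Every remaining set overlaps one of these, and no 4 of the listed sets are pairwise disjoint, so 3 is the maximum.

3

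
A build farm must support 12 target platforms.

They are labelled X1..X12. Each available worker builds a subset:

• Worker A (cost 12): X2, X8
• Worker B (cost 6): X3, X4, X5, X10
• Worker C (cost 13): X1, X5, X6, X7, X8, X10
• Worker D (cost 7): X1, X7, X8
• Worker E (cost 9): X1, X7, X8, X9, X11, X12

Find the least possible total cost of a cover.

A, B, C, E together cover every platform (A ∪ B ∪ C ∪ E = {X1, X2, X3, X4, X5, X6, X7, X8, X9, X10, X11, X12}); total cost 12 + 6 + 13 + 9 = 40.
No covering selection has total cost below 40.

40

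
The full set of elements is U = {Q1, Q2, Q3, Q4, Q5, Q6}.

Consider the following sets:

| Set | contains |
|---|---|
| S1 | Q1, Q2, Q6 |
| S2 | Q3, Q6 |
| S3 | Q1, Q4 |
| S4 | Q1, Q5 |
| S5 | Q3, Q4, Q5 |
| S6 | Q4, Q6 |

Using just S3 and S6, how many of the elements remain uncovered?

3

Union of S3, S6 = {Q1, Q4, Q6}.
Not covered: Q2, Q3, Q5 — 3 elements.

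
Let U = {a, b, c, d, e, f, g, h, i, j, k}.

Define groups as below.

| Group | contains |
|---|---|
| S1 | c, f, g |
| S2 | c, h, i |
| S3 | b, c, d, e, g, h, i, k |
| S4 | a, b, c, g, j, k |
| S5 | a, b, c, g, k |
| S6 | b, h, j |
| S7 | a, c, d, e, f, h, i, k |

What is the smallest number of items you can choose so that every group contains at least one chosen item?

2

Take T = {g, h}. Each listed group contains at least one of these, so T is a hitting set of size 2.
The groups S1, S6 are pairwise disjoint, so any hitting set needs a separate item for each — at least 2. Hence 2 is optimal.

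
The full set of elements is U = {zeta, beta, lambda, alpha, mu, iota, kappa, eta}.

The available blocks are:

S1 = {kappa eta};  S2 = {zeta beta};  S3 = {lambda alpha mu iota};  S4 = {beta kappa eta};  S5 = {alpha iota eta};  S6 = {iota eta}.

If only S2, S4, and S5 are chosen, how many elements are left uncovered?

Union of S2, S4, S5 = {zeta, beta, alpha, iota, kappa, eta}.
Not covered: lambda, mu — 2 elements.

2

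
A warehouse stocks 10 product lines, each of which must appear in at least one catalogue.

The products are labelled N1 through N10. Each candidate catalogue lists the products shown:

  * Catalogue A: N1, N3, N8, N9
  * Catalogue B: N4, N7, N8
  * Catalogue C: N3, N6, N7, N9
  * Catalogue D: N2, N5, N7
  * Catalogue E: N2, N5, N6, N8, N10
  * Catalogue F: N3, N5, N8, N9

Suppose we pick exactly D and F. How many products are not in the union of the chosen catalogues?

Union of D, F = {N2, N3, N5, N7, N8, N9}.
Not covered: N1, N4, N6, N10 — 4 products.

4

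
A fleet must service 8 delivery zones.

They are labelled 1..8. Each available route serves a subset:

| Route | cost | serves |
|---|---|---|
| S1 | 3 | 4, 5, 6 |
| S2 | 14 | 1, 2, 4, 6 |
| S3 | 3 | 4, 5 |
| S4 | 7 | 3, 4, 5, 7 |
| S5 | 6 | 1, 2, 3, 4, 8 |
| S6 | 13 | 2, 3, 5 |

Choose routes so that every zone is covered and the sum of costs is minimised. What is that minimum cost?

16

S1, S4, S5 together cover every zone (S1 ∪ S4 ∪ S5 = {1, 2, 3, 4, 5, 6, 7, 8}); total cost 3 + 7 + 6 = 16.
No covering selection has total cost below 16.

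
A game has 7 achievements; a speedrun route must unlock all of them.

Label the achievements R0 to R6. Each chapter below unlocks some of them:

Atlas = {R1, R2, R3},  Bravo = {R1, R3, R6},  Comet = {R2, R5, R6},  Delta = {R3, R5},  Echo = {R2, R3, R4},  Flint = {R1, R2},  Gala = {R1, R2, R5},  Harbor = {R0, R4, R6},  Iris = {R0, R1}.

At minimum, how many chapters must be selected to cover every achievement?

3

Atlas and Gala and Harbor together: Atlas ∪ Gala ∪ Harbor = {R0, R1, R2, R3, R4, R5, R6} — every achievement is covered.
Each chapter has at most 3 achievements, and 2·3 = 6 < 7 — so at least 3 chapters are needed, and 3 is optimal.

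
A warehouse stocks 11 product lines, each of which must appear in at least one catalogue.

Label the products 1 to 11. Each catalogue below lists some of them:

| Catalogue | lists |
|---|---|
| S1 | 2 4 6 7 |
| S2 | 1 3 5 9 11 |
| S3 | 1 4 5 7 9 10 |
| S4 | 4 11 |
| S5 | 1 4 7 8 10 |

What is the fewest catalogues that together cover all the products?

3

Take {S1, S2, S5}. Their union is {1, 2, 3, 4, 5, 6, 7, 8, 9, 10, 11}, which is all 11 products.
Only S1 contains 2, so S1 is forced; the remaining 7 products need at least 2 more catalogues (each remaining catalogue adds at most 5) — so at least 3 catalogues are needed, and 3 is optimal.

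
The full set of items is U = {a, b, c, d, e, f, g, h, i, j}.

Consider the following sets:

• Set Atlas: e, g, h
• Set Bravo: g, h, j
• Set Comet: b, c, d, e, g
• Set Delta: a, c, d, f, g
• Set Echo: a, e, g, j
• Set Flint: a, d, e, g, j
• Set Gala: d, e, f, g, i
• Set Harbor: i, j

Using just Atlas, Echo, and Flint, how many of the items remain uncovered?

Union of Atlas, Echo, Flint = {a, d, e, g, h, j}.
Not covered: b, c, f, i — 4 items.

4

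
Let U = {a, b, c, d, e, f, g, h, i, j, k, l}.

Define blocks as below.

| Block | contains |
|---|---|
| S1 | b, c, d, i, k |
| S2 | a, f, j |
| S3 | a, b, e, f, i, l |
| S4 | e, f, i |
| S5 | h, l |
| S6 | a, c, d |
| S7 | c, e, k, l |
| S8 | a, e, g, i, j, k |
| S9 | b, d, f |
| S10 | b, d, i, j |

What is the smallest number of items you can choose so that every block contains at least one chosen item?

The 4 items {d, f, h, k} hit every block.
No choice of 3 items meets every block, so 4 is the minimum.

4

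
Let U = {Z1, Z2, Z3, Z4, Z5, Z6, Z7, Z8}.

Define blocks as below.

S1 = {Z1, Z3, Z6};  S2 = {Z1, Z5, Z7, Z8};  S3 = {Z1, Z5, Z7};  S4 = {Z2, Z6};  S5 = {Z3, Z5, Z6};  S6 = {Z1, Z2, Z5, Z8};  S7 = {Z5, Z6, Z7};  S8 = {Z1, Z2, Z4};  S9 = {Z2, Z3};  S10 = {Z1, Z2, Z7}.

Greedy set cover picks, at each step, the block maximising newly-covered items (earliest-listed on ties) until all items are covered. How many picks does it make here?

3

Greedy: pick S2 (covers 4 new) → pick S1 (covers 2 new) → pick S8 (covers 2 new). Total picks: 3.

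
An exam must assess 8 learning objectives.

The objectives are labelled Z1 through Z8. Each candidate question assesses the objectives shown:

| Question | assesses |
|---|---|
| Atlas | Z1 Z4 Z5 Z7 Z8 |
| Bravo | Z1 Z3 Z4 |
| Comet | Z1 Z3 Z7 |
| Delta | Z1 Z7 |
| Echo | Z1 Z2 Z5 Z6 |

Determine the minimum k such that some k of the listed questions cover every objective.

3

Atlas and Comet and Echo together: Atlas ∪ Comet ∪ Echo = {Z1, Z2, Z3, Z4, Z5, Z6, Z7, Z8} — every objective is covered.
Only Echo contains Z2, so Echo is forced; the remaining 4 objectives need at least 2 more questions (each remaining question adds at most 3) — so at least 3 questions are needed, and 3 is optimal.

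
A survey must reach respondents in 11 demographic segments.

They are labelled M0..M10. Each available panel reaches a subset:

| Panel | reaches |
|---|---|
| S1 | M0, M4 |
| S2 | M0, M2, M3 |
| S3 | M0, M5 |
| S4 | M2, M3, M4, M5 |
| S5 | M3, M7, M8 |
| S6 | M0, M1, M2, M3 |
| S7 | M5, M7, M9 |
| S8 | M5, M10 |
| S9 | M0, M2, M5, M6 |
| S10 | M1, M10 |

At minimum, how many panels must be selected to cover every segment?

5

Take {S4, S5, S7, S9, S10}. Their union is {M0, M1, M2, M3, M4, M5, M6, M7, M8, M9, M10}, which is all 11 segments.
No 4 of the 10 panels cover everything (all 210 combinations miss at least one segment), so 5 is optimal.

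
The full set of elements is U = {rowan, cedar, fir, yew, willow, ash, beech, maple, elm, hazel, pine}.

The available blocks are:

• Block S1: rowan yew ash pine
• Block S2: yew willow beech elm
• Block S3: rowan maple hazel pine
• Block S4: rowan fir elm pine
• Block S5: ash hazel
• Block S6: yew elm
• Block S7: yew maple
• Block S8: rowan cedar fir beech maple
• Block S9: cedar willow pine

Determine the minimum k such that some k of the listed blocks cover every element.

Take {S1, S2, S5, S8}. Their union is {rowan, cedar, fir, yew, willow, ash, beech, maple, elm, hazel, pine}, which is all 11 elements.
No 3 of the 9 blocks cover everything (all 84 combinations miss at least one element), so 4 is optimal.

4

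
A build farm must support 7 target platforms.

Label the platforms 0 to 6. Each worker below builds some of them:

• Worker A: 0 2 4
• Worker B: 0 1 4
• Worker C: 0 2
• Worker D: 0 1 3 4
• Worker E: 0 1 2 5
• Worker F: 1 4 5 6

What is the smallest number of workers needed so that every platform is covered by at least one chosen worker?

3

C and D and F together: C ∪ D ∪ F = {0, 1, 2, 3, 4, 5, 6} — every platform is covered.
Only D contains 3, so D is forced; the remaining 3 platforms need at least 2 more workers (each remaining worker adds at most 2) — so at least 3 workers are needed, and 3 is optimal.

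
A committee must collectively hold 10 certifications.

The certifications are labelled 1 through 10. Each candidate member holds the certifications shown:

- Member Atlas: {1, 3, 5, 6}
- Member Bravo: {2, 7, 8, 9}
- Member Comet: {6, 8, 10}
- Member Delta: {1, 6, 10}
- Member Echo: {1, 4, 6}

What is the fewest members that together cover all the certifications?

Take {Atlas, Bravo, Comet, Echo}. Their union is {1, 2, 3, 4, 5, 6, 7, 8, 9, 10}, which is all 10 certifications.
No 3 of the 5 members cover everything (all 10 combinations miss at least one certification), so 4 is optimal.

4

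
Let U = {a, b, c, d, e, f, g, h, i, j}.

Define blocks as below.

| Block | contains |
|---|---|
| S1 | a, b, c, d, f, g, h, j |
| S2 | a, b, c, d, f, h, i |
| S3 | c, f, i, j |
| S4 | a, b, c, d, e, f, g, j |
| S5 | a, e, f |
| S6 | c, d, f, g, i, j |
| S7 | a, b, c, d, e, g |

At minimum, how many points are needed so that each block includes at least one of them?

Take T = {a, i}. Each listed block contains at least one of these, so T is a hitting set of size 2.
No single point lies in every block, so at least 2 are needed and 2 is optimal.

2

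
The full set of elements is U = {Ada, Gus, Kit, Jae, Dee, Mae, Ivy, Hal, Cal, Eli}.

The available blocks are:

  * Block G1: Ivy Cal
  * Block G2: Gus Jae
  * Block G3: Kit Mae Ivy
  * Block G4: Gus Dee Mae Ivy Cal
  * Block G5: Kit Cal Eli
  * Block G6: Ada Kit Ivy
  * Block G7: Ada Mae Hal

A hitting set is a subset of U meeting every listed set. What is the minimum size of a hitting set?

4

Take H = {Jae, Mae, Ivy, Cal}. Each listed block contains at least one of these, so H is a hitting set of size 4.
No choice of 3 elements meets every block, so 4 is the minimum.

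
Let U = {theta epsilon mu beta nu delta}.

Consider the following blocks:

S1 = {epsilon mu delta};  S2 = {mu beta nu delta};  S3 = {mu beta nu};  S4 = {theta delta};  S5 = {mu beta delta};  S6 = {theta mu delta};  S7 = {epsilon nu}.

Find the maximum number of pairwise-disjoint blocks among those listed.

2

S3, S4 are pairwise disjoint (S3={mu,beta,nu}; S4={theta,delta}).
Every remaining block overlaps one of these, and no 3 of the listed blocks are pairwise disjoint, so 2 is the maximum.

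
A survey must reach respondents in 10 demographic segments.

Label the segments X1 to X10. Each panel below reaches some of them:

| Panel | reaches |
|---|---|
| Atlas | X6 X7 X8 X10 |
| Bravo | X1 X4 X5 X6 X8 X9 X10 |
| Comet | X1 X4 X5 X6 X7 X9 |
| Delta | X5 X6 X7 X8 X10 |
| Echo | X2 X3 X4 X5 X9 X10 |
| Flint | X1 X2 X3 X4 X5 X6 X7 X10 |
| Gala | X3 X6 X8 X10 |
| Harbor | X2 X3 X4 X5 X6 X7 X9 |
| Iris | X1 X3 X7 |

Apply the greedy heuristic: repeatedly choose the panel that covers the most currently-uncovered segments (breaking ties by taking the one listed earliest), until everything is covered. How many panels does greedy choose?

Greedy: pick Flint (covers 8 new) → pick Bravo (covers 2 new). Total picks: 2.

2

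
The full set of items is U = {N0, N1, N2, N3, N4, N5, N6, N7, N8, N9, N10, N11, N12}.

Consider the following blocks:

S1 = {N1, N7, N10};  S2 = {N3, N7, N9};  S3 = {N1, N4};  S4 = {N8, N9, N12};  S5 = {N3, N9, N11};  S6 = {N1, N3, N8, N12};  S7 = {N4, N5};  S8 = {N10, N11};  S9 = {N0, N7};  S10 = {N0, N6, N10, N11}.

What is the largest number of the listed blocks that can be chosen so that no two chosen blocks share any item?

S6, S7, S8, S9 are pairwise disjoint (S6={N1,N3,N8,N12}; S7={N4,N5}; S8={N10,N11}; S9={N0,N7}).
Every remaining block overlaps one of these, and no 5 of the listed blocks are pairwise disjoint, so 4 is the maximum.

4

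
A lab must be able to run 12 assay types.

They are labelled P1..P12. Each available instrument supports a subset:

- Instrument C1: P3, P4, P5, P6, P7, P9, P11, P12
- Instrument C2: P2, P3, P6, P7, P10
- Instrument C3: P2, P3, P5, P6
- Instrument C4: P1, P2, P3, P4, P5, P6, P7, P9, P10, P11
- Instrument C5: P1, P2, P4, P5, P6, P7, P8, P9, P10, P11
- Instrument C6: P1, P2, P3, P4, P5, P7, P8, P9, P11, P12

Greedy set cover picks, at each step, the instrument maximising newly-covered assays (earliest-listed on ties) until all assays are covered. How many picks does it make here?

Greedy: pick C4 (covers 10 new) → pick C6 (covers 2 new). Total picks: 2.

2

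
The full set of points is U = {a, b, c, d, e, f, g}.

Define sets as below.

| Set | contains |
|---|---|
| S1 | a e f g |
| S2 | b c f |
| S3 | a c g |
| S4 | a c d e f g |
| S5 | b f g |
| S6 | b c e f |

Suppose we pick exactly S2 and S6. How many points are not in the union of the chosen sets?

3

Union of S2, S6 = {b, c, e, f}.
Not covered: a, d, g — 3 points.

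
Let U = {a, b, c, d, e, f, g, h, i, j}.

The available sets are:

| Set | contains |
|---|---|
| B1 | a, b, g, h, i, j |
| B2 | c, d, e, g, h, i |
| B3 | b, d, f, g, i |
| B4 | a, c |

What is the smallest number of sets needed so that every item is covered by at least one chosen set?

Take {B1, B2, B3}. Their union is {a, b, c, d, e, f, g, h, i, j}, which is all 10 items.
Only B2 contains e, so B2 is forced; the remaining 4 items need at least 2 more sets (each remaining set adds at most 3) — so at least 3 sets are needed, and 3 is optimal.

3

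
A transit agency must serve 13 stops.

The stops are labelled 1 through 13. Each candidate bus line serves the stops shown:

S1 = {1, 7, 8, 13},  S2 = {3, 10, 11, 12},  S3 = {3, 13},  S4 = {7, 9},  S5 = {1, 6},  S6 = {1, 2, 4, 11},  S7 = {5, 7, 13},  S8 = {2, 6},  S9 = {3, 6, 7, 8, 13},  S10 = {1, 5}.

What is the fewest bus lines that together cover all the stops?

S2 and S4 and S6 and S9 and S10 together: S2 ∪ S4 ∪ S6 ∪ S9 ∪ S10 = {1, 2, 3, 4, 5, 6, 7, 8, 9, 10, 11, 12, 13} — every stop is covered.
No 4 of the 10 bus lines cover everything (all 210 combinations miss at least one stop), so 5 is optimal.

5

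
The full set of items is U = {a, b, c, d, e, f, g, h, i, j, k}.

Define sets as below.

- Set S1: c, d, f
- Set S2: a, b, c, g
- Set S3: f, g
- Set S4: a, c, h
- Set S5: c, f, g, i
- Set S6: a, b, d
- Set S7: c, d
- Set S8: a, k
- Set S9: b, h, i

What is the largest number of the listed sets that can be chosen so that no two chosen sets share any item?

4

S3, S7, S8, S9 are pairwise disjoint (S3={f,g}; S7={c,d}; S8={a,k}; S9={b,h,i}).
Every remaining set overlaps one of these, and no 5 of the listed sets are pairwise disjoint, so 4 is the maximum.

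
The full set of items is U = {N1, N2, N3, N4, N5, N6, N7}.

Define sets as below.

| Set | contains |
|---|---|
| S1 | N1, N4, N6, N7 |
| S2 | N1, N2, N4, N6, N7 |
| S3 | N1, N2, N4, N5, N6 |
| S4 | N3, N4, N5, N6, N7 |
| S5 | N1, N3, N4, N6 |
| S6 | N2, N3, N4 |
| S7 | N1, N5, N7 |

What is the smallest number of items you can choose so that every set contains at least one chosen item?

2

Take H = {N4, N7}. Each listed set contains at least one of these, so H is a hitting set of size 2.
The sets S6, S7 are pairwise disjoint, so any hitting set needs a separate item for each — at least 2. Hence 2 is optimal.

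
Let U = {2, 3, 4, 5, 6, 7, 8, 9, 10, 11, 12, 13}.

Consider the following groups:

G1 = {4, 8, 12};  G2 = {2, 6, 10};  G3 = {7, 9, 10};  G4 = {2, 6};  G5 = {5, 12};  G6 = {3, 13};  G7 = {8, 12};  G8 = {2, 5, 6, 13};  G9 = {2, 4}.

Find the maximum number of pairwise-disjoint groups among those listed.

G3, G5, G6, G9 are pairwise disjoint (G3={7,9,10}; G5={5,12}; G6={3,13}; G9={2,4}).
Every remaining group overlaps one of these, and no 5 of the listed groups are pairwise disjoint, so 4 is the maximum.

4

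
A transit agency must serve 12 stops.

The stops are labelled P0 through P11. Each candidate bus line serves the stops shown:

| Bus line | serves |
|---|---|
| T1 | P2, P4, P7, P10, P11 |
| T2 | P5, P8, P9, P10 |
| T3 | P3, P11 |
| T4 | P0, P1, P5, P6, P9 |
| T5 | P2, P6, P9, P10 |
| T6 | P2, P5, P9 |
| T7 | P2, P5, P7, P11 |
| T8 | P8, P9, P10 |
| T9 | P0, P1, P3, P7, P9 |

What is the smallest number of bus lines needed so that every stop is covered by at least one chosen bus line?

T1 and T2 and T5 and T9 together: T1 ∪ T2 ∪ T5 ∪ T9 = {P0, P1, P2, P3, P4, P5, P6, P7, P8, P9, P10, P11} — every stop is covered.
No 3 of the 9 bus lines cover everything (all 84 combinations miss at least one stop), so 4 is optimal.

4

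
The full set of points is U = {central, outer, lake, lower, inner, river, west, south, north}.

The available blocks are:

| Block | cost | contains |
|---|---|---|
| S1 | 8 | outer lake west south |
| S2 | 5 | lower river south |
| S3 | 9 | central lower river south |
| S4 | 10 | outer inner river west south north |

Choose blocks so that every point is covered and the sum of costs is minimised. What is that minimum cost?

S1, S3, S4 together cover every point (S1 ∪ S3 ∪ S4 = {central, outer, lake, lower, inner, river, west, south, north}); total cost 8 + 9 + 10 = 27.
The greedy pick S2, S4, S1, S3 costs 32; no covering selection beats 27.

27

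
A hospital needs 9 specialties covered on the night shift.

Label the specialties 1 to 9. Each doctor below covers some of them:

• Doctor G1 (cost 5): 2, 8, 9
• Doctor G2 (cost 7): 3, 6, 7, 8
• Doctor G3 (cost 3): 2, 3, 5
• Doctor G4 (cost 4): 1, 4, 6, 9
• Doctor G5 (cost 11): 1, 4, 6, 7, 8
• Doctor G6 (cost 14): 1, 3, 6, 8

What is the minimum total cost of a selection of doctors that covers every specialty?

G2, G3, G4 together cover every specialty (G2 ∪ G3 ∪ G4 = {1, 2, 3, 4, 5, 6, 7, 8, 9}); total cost 7 + 3 + 4 = 14.
No covering selection has total cost below 14.

14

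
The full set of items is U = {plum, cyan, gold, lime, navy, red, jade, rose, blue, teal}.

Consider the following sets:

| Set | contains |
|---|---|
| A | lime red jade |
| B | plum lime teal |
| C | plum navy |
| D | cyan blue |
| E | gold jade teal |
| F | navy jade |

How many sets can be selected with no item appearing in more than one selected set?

3

C, D, E are pairwise disjoint (C={plum,navy}; D={cyan,blue}; E={gold,jade,teal}).
Every remaining set overlaps one of these, and no 4 of the listed sets are pairwise disjoint, so 3 is the maximum.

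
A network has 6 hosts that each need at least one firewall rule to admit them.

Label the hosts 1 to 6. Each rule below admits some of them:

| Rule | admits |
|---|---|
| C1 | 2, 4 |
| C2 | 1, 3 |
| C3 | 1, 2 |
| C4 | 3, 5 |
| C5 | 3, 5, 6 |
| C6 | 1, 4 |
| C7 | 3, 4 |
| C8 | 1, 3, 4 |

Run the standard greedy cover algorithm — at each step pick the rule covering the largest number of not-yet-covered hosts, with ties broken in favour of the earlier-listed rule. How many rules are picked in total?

Greedy: pick C5 (covers 3 new) → pick C1 (covers 2 new) → pick C2 (covers 1 new). Total picks: 3.

3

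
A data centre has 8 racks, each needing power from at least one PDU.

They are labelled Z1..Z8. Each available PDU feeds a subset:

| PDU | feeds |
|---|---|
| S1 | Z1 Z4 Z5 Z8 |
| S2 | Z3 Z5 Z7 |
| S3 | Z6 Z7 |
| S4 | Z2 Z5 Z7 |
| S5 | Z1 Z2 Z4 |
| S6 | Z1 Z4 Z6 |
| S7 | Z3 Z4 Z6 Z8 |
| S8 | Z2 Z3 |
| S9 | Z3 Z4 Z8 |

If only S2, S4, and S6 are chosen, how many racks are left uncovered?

Union of S2, S4, S6 = {Z1, Z2, Z3, Z4, Z5, Z6, Z7}.
Not covered: Z8 — 1 rack.

1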